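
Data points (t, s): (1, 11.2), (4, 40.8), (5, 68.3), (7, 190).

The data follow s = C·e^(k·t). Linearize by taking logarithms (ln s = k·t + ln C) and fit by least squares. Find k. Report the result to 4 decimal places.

k = 0.4703

Let Y = ln s. Fitting Y = k·t + ln C by least squares:
Sums: Σt = 17.0000, Σ(t)² = 91.0000, Σln s = 15.5955, Σt·ln s = 75.0994.
Normal system: [[91.0000, 17.0000]; [17.0000, 4]]·[k, ln C]ᵀ = [75.0994, 15.5955]ᵀ.
Δ = 91.0000·4 − (17.0000)² = 75.0000; k = (75.0994·4 − 17.0000·15.5955)/75.0000 = 0.47031, ln C = (91.0000·15.5955 − 17.0000·75.0994)/75.0000 = 1.90005.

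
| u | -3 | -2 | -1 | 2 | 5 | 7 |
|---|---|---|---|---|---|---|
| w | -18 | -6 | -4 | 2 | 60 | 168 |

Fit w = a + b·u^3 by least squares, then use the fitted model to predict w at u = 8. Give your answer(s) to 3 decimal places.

The normal equations are: 6·a + 440·b = 202;  440·a + 134132·b = 65678.
Eliminating b: 134132·(row 1) − 440·(row 2) gives 611192·a = 134132·202 − 440·65678 = -1803656, so a = -225457/76399.
Then b = (65678 − 440·(-225457/76399))/134132 = 76297/152798.
At u = 8: ŵ = (-225457/76399)·(1) + (76297/152798)·(512) = 19306575/76399.

ŵ = 252.707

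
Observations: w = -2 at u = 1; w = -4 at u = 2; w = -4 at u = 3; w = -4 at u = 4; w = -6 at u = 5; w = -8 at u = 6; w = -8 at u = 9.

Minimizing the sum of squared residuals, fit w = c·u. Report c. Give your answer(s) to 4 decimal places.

The normal system MᵀM·[c]ᵀ = Mᵀw is [[172]]·[c]ᵀ = [-188]ᵀ.
c = (-188)/172 = -1.09302.

c = -1.0930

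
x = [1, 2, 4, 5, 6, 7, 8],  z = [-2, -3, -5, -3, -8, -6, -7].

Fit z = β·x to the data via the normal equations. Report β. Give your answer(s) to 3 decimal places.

β = -0.969

With design matrix M, MᵀM = [[195]] and Mᵀz = [-189]ᵀ.
β = (-189)/195 = -0.969231.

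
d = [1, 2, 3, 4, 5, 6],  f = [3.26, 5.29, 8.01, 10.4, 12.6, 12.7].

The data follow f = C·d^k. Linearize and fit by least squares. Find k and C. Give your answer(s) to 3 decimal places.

k = 0.811, C = 3.215

Linearized form: ln f = k·ln d + ln C. From the 6 transformed points,
Σln d = 6.5793, Σ(ln d)² = 9.4099, Σln f = 12.3453, Σln d·ln f = 15.3187.
Equations: 9.4099·k + 6.5793·ln C = 15.3187;  6.5793·k + 6·ln C = 12.3453.
Slope k = (n·Σln d·ln f − Σln d·Σln f)/(n·Σ(ln d)² − (Σln d)²) = (6·15.3187 − 6.5793·12.3453)/13.1729 = 0.81146; ln C = (Σln f − k·Σln d)/n = 1.16776, so C = exp(1.16776) = 3.21477.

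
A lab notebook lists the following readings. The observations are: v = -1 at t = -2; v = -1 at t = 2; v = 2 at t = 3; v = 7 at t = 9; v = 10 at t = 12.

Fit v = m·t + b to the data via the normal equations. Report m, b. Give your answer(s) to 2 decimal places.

Compute the Gram sums: Σt·t = 242, Σt = 24, Σ1 = 5.
Moment sums: Σt·v = 189, Σv = 17.
So AᵀA·[m, b]ᵀ = Aᵀv: [[242, 24]; [24, 5]]·[m, b]ᵀ = [189, 17]ᵀ.
Δ = 242·5 − 24² = 634.
m = (189·5 − 24·17)/634 = 537/634; b = (242·17 − 24·189)/634 = -211/317.

m = 0.85, b = -0.67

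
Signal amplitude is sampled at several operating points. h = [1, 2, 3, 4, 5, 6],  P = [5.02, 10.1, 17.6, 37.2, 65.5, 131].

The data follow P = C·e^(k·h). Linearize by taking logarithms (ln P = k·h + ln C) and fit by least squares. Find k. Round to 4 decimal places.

k = 0.6476

Taking logs, ln P = k·h + ln C, so regress ln P on h.
Sums: Σh = 21.0000, Σ(h)² = 91.0000, Σln P = 19.4674, Σh·ln P = 79.4689.
Normal system: [[91.0000, 21.0000]; [21.0000, 6]]·[k, ln C]ᵀ = [79.4689, 19.4674]ᵀ.
Solving (det = 105.0000): k = 0.64759, ln C = 0.97799.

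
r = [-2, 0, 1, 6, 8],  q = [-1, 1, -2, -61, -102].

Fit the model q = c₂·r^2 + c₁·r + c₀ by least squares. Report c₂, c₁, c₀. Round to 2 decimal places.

c₂ = -1.37, c₁ = -1.97, c₀ = 0.85

MᵀM·[c₂, c₁, c₀]ᵀ = Mᵀq reads: 5409·c₂ + 721·c₁ + 105·c₀ = -8730;  721·c₂ + 105·c₁ + 13·c₀ = -1182;  105·c₂ + 13·c₁ + 5·c₀ = -165.
(Σr^2·r^2 = 5409, Σr^2·r = 721, Σr^2 = 105, Σr·r = 105, Σr = 13, Σ1 = 5, Σr^2·q = -8730, Σr·q = -1182, Σq = -165.)
Inverting the 3×3 Gram matrix, [c₂, c₁, c₀]ᵀ = [-46905/34276, -67365/34276, 14523/17138]ᵀ.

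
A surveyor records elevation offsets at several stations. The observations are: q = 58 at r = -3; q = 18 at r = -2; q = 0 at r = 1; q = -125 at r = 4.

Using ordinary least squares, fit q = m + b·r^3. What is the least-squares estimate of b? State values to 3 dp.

Setting ∂/∂m … = 0 gives: 4·m + 30·b = -49;  30·m + 4890·b = -9710.
det = 4·4890 − 30² = 18660.
m = ((-49)·4890 − 30·(-9710))/18660 = 1723/622; b = (4·(-9710) − 30·(-49))/18660 = -3737/1866.

b = -2.003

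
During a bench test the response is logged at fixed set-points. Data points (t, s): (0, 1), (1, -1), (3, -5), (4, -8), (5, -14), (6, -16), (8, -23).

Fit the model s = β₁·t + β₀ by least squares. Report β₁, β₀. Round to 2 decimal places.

β₁ = -3.06, β₀ = 2.38

Compute the Gram sums: Σt·t = 151, Σt = 27, Σ1 = 7.
Right-hand side: Σt·s = -398, Σs = -66.
XᵀX·[β₁, β₀]ᵀ = Xᵀs becomes [[151, 27]; [27, 7]]·[β₁, β₀]ᵀ = [-398, -66]ᵀ.
Determinant 151·7 − 27² = 328.
β₁ = ((-398)·7 − 27·(-66))/328 = -251/82; β₀ = (151·(-66) − 27·(-398))/328 = 195/82.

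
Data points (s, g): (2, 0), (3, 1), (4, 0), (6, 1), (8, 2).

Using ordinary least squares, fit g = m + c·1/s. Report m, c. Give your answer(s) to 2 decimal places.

Compute the Gram sums: Σ1 = 5, Σ1/s = 11/8, Σ1/s·1/s = 269/576.
And Σg = 4, Σ1/s·g = 3/4.
Determinant 5·(269/576) − (11/8)² = 4/9.
m = (4·(269/576) − (11/8)·(3/4))/(4/9) = 241/128; c = (5·(3/4) − (11/8)·4)/(4/9) = -63/16.

m = 1.88, c = -3.94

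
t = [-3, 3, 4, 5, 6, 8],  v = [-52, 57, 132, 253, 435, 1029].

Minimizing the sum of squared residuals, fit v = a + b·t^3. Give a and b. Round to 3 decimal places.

a = 2.682, b = 2.004

Sums needed: Σ1 = 6, Σt^3 = 917, Σt^3·t^3 = 329979.
Moment sums: Σv = 1854, Σt^3·v = 663824.
Δ = 6·329979 − 917² = 1138985.
a = (1854·329979 − 917·663824)/1138985 = 3054458/1138985; b = (6·663824 − 917·1854)/1138985 = 2282826/1138985.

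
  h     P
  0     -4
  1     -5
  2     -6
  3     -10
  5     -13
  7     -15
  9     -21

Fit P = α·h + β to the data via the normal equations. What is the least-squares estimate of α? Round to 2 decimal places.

From the data, Σh·h = 169, Σh = 27, Σ1 = 7.
And Σh·P = -406, ΣP = -74.
Eliminating β: 7·(row 1) − 27·(row 2) gives 454·α = 7·(-406) − 27·(-74) = -844, so α = -422/227.
Then β = ((-74) − 27·(-422/227))/7 = -772/227.

α = -1.86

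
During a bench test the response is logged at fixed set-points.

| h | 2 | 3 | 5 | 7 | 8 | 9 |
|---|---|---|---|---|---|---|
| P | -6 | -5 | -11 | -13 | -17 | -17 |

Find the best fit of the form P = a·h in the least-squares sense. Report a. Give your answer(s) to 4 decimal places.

a = -1.9914

The normal equations are: 232·a = -462.
a = (-462)/232 = -1.99138.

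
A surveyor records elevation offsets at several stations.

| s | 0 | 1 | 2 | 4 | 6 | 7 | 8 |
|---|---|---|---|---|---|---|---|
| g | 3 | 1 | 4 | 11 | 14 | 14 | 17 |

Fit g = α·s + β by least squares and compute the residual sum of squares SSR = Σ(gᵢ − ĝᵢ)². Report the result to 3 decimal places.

SSR = 14.840

Sums needed: Σs·s = 170, Σs = 28, Σ1 = 7.
Right-hand side: Σs·g = 371, Σg = 64.
Eliminating β: 7·(row 1) − 28·(row 2) gives 406·α = 7·371 − 28·64 = 805, so α = 115/58.
Then β = (64 − 28·(115/58))/7 = 246/203.
Residuals: 363/203, -891/406, -239/203, 13/7, 181/203, -443/406, -15/203; SSR = 6025/406.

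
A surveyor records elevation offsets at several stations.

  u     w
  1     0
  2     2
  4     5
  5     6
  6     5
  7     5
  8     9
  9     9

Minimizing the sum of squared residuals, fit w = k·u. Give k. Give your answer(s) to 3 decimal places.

Sums needed: Σu·u = 276.
Moment sums: Σu·w = 272.
Normal equations: [[276]]·[k]ᵀ = [272]ᵀ.
k = 272/276 = 0.985507.

k = 0.986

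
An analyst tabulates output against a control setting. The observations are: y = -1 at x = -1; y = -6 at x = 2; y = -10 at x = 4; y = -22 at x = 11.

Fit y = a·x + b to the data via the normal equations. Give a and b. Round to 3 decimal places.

a = -1.756, b = -2.724

The normal system MᵀM·[a, b]ᵀ = Mᵀy is [[142, 16]; [16, 4]]·[a, b]ᵀ = [-293, -39]ᵀ.
Eliminating b: 4·(row 1) − 16·(row 2) gives 312·a = 4·(-293) − 16·(-39) = -548, so a = -137/78.
Then b = ((-39) − 16·(-137/78))/4 = -425/156.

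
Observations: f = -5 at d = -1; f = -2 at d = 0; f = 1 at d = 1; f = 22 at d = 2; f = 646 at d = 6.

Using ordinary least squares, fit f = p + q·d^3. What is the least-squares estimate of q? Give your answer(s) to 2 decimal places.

Entries of XᵀX: Σ1 = 5, Σd^3 = 224, Σd^3·d^3 = 46722.
And Σf = 662, Σd^3·f = 139718.
XᵀX·[p, q]ᵀ = Xᵀf becomes [[5, 224]; [224, 46722]]·[p, q]ᵀ = [662, 139718]ᵀ.
Eliminating q: 46722·(row 1) − 224·(row 2) gives 183434·p = 46722·662 − 224·139718 = -366868, so p = -2.
Then q = (139718 − 224·(-2))/46722 = 3.

q = 3.00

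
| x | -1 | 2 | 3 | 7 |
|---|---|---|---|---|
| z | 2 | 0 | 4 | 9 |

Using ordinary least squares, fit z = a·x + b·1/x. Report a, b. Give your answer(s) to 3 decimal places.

The normal system MᵀM·[a, b]ᵀ = Mᵀz is [[63, 4]; [4, 2437/1764]]·[a, b]ᵀ = [73, 13/21]ᵀ.
Eliminating b: (2437/1764)·(row 1) − 4·(row 2) gives (1989/28)·a = (2437/1764)·73 − 4·(13/21) = 173533/1764, so a = 173533/125307.
Then b = ((13/21) − 4·(173533/125307))/(2437/1764) = -7084/1989.

a = 1.385, b = -3.562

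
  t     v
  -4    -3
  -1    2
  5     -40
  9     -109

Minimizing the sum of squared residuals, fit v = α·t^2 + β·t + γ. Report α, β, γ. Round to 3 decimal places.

α = -1.000, β = -3.126, γ = 0.288

Normal-equation sums: Σt^2·t^2 = 7443, Σt^2·t = 789, Σt^2 = 123, Σt·t = 123, Σt = 9, Σ1 = 4.
For Xᵀv: Σt^2·v = -9875, Σt·v = -1171, Σv = -150.
Inverting the 3×3 Gram matrix, [α, β, γ]ᵀ = [-75841/75828, -237013/75828, 1820/6319]ᵀ.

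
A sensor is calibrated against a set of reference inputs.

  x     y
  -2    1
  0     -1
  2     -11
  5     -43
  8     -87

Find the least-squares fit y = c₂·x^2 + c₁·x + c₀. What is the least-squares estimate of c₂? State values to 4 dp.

c₂ = -0.9215

Entries of MᵀM: Σx^2·x^2 = 4753, Σx^2·x = 637, Σx^2 = 97, Σx·x = 97, Σx = 13, Σ1 = 5.
Right-hand side: Σx^2·y = -6683, Σx·y = -935, Σy = -141.
Row-reducing yields c₂ = -3205/3478, c₁ = -159/47, c₀ = -113/74.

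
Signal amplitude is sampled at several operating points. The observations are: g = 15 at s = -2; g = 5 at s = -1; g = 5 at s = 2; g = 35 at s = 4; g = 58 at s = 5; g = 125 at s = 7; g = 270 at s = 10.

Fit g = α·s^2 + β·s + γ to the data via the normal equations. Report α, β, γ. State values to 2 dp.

Forming AᵀA = [[13315, 1531, 199]; [1531, 199, 25]; [199, 25, 7]] and Aᵀg = [35220, 3980, 513]ᵀ gives AᵀA·[α, β, γ]ᵀ = Aᵀg.
Inverting the 3×3 Gram matrix, [α, β, γ]ᵀ = [65103/21686, -186611/65058, -59033/32529]ᵀ.

α = 3.00, β = -2.87, γ = -1.81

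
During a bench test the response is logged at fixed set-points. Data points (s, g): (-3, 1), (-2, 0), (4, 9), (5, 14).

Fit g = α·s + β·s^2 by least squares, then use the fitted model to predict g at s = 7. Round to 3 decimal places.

With design matrix M, MᵀM = [[54, 154]; [154, 978]] and Mᵀg = [103, 503]ᵀ.
det = 54·978 − 154² = 29096.
α = (103·978 − 154·503)/29096 = 2909/3637; β = (54·503 − 154·103)/29096 = 2825/7274.
At s = 7: ĝ = (2909/3637)·(7) + (2825/7274)·(49) = 179151/7274.

ĝ = 24.629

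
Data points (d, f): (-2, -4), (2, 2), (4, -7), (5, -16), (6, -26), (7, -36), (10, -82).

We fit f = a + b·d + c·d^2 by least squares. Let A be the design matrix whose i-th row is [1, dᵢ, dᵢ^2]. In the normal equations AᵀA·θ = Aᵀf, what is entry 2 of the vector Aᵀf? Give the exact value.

Entry 2 ↔ basis d, so (Aᵀf)_{2} = Σᵢ (d)·fᵢ = (-2)·(-4) + (2)·(2) + (4)·(-7) + (5)·(-16) + (6)·(-26) + (7)·(-36) + (10)·(-82) = -1324.

-1324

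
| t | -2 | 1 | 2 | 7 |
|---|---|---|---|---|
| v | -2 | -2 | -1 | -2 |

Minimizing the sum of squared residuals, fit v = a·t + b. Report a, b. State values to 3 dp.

Setting ∂/∂a … = 0 gives: 58·a + 8·b = -14;  8·a + 4·b = -7.
Δ = 58·4 − 8² = 168.
a = ((-14)·4 − 8·(-7))/168 = 0; b = (58·(-7) − 8·(-14))/168 = -7/4.

a = 0.000, b = -1.750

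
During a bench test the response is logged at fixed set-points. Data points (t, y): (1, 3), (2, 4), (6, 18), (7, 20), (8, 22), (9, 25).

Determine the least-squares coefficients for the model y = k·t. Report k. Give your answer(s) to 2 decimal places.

MᵀM·[k]ᵀ = Mᵀy reads: 235·k = 660.
(Σt·t = 235, Σt·y = 660.)
k = 660/235 = 2.80851.

k = 2.81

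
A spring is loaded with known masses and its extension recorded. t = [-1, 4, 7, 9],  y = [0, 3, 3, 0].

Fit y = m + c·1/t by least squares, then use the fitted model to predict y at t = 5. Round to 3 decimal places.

Setting ∂/∂m … = 0 gives: 4·m + (-125/252)·c = 6;  (-125/252)·m + (69553/63504)·c = 33/28.
(Σ1 = 4, Σ1/t = -125/252, Σ1/t·1/t = 69553/63504, Σy = 6, Σ1/t·y = 33/28.)
det = 4·(69553/63504) − (-125/252)² = 87529/21168.
m = (6·(69553/63504) − (-125/252)·(33/28))/(87529/21168) = 151481/87529; c = (4·(33/28) − (-125/252)·6)/(87529/21168) = 162792/87529.
At t = 5: ŷ = (151481/87529)·(1) + (162792/87529)·(1/5) = 920197/437645.

ŷ = 2.103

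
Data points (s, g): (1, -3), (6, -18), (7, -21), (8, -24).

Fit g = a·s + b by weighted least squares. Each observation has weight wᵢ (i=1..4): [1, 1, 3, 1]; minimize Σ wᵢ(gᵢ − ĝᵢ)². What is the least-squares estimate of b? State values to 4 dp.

b = 0.0000

Normal-equation sums: Σwᵢ·s·s = 248, Σwᵢ·s = 36, Σwᵢ·1 = 6.
For AᵀWg: Σwᵢ·s·g = -744, Σwᵢ·g = -108.
So AᵀWA·[a, b]ᵀ = AᵀWg: [[248, 36]; [36, 6]]·[a, b]ᵀ = [-744, -108]ᵀ.
Determinant 248·6 − 36² = 192.
a = ((-744)·6 − 36·(-108))/192 = -3; b = (248·(-108) − 36·(-744))/192 = 0.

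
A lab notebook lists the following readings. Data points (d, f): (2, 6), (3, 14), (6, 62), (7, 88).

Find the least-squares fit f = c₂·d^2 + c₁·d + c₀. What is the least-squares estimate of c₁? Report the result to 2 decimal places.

Sums needed: Σd^2·d^2 = 3794, Σd^2·d = 594, Σd^2 = 98, Σd·d = 98, Σd = 18, Σ1 = 4.
For Aᵀf: Σd^2·f = 6694, Σd·f = 1042, Σf = 170.
Normal equations: [[3794, 594, 98]; [594, 98, 18]; [98, 18, 4]]·[c₂, c₁, c₀]ᵀ = [6694, 1042, 170]ᵀ.
Inverting the 3×3 Gram matrix, [c₂, c₁, c₀]ᵀ = [9/4, -269/68, 88/17]ᵀ.

c₁ = -3.96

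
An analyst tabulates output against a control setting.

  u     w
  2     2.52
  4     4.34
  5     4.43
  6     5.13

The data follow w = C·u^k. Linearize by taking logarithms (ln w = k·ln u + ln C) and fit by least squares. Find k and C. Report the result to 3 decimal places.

Linearized form: ln w = k·ln u + ln C. From the 4 transformed points,
XᵀX = [[8.2030, 5.4806]; [5.4806, 4]], rhs = [8.0008, 5.5156]ᵀ  (here Σln u = 5.4806, Σ(ln u)² = 8.2030, Σln w = 5.5156, Σln u·ln w = 8.0008).
Δ = 8.2030·4 − (5.4806)² = 2.7744; k = (8.0008·4 − 5.4806·5.5156)/2.7744 = 0.63934, ln C = (8.2030·5.5156 − 5.4806·8.0008)/2.7744 = 0.50291, so C = exp(0.50291) = 1.65353.

k = 0.639, C = 1.654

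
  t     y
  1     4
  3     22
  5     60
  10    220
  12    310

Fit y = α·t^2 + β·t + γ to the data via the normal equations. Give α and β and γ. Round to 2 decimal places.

Entries of MᵀM: Σt^2·t^2 = 31443, Σt^2·t = 2881, Σt^2 = 279, Σt·t = 279, Σt = 31, Σ1 = 5.
And Σt^2·y = 68342, Σt·y = 6290, Σy = 616.
Solving the 3×3 system (Gaussian elimination) gives α = 130177/65839, β = 147641/65839, γ = -67886/65839.

α = 1.98, β = 2.24, γ = -1.03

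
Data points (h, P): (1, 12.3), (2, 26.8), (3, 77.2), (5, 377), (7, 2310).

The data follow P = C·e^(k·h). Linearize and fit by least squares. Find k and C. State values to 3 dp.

k = 0.873, C = 5.068

Taking logs, ln P = k·h + ln C, so regress ln P on h.
Σh = 18.0000, Σ(h)² = 88.0000, Σln P = 23.8216, Σh·ln P = 106.0018.
Normal system: [[88.0000, 18.0000]; [18.0000, 5]]·[k, ln C]ᵀ = [106.0018, 23.8216]ᵀ.
Solving (det = 116.0000): k = 0.87258, ln C = 1.62303, so C = exp(1.62303) = 5.06844.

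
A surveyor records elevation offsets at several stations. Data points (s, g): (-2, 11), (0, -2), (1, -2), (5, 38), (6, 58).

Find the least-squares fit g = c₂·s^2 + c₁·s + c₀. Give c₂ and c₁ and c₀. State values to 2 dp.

Normal-equation sums: Σs^2·s^2 = 1938, Σs^2·s = 334, Σs^2 = 66, Σs·s = 66, Σs = 10, Σ1 = 5.
For Mᵀg: Σs^2·g = 3080, Σs·g = 514, Σg = 103.
Normal equations: [[1938, 334, 66]; [334, 66, 10]; [66, 10, 5]]·[c₂, c₁, c₀]ᵀ = [3080, 514, 103]ᵀ.
Inverting the 3×3 Gram matrix, [c₂, c₁, c₀]ᵀ = [21153/10336, -23683/10336, -4733/2584]ᵀ.

c₂ = 2.05, c₁ = -2.29, c₀ = -1.83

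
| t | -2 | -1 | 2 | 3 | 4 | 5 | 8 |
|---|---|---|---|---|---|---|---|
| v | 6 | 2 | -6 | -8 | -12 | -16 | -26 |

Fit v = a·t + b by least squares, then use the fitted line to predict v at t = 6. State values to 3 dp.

The normal system XᵀX·[a, b]ᵀ = Xᵀv is [[123, 19]; [19, 7]]·[a, b]ᵀ = [-386, -60]ᵀ.
det = 123·7 − 19² = 500.
a = ((-386)·7 − 19·(-60))/500 = -781/250; b = (123·(-60) − 19·(-386))/500 = -23/250.
At t = 6: v̂ = (-781/250)·(6) + (-23/250)·(1) = -4709/250.

v̂ = -18.836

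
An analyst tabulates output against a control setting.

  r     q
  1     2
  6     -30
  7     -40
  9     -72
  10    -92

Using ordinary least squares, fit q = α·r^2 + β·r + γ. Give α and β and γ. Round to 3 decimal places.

α = -1.063, β = 1.323, γ = 1.623

From the data, Σr^2·r^2 = 20259, Σr^2·r = 2289, Σr^2 = 267, Σr·r = 267, Σr = 33, Σ1 = 5.
Right-hand side: Σr^2·q = -18070, Σr·q = -2026, Σq = -232.
Inverting the 3×3 Gram matrix, [α, β, γ]ᵀ = [-491/462, 611/462, 125/77]ᵀ.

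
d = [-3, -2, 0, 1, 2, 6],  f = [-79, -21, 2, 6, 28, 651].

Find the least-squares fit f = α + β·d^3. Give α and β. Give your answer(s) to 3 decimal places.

Compute the Gram sums: Σ1 = 6, Σd^3 = 190, Σd^3·d^3 = 47514.
Moment sums: Σf = 587, Σd^3·f = 143147.
Normal equations: [[6, 190]; [190, 47514]]·[α, β]ᵀ = [587, 143147]ᵀ.
Δ = 6·47514 − 190² = 248984.
α = (587·47514 − 190·143147)/248984 = 173197/62246; β = (6·143147 − 190·587)/248984 = 93419/31123.

α = 2.782, β = 3.002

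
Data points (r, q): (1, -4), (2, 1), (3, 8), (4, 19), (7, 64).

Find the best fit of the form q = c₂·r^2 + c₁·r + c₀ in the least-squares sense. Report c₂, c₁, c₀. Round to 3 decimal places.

The normal system MᵀM·[c₂, c₁, c₀]ᵀ = Mᵀq is [[2755, 443, 79]; [443, 79, 17]; [79, 17, 5]]·[c₂, c₁, c₀]ᵀ = [3512, 546, 88]ᵀ.
Inverting the 3×3 Gram matrix, [c₂, c₁, c₀]ᵀ = [2420/1911, 2339/1911, -4185/637]ᵀ.

c₂ = 1.266, c₁ = 1.224, c₀ = -6.570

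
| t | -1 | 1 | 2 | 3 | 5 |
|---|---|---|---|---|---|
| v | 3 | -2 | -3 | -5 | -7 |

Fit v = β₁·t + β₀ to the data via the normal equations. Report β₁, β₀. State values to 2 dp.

XᵀX·[β₁, β₀]ᵀ = Xᵀv reads: 40·β₁ + 10·β₀ = -61;  10·β₁ + 5·β₀ = -14.
(Σt·t = 40, Σt = 10, Σ1 = 5, Σt·v = -61, Σv = -14.)
det = 40·5 − 10² = 100.
β₁ = ((-61)·5 − 10·(-14))/100 = -33/20; β₀ = (40·(-14) − 10·(-61))/100 = 1/2.

β₁ = -1.65, β₀ = 0.50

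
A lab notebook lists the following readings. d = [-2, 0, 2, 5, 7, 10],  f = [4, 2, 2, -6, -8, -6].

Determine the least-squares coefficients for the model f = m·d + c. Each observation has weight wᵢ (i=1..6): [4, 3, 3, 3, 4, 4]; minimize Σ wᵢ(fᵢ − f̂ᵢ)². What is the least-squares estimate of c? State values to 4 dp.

c = 1.7664

Setting ∂/∂m … = 0 gives: 699·m + 81·c = -574;  81·m + 21·c = -46.
(Σwᵢ·d·d = 699, Σwᵢ·d = 81, Σwᵢ·1 = 21, Σwᵢ·d·f = -574, Σwᵢ·f = -46.)
det = 699·21 − 81² = 8118.
m = ((-574)·21 − 81·(-46))/8118 = -1388/1353; c = (699·(-46) − 81·(-574))/8118 = 2390/1353.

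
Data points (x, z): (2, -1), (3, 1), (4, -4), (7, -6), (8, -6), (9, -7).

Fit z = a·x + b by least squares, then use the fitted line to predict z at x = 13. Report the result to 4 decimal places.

The normal system MᵀM·[a, b]ᵀ = Mᵀz is [[223, 33]; [33, 6]]·[a, b]ᵀ = [-168, -23]ᵀ.
Eliminating b: 6·(row 1) − 33·(row 2) gives 249·a = 6·(-168) − 33·(-23) = -249, so a = -1.
Then b = ((-23) − 33·(-1))/6 = 5/3.
At x = 13: ẑ = (-1)·(13) + (5/3)·(1) = -34/3.

ẑ = -11.3333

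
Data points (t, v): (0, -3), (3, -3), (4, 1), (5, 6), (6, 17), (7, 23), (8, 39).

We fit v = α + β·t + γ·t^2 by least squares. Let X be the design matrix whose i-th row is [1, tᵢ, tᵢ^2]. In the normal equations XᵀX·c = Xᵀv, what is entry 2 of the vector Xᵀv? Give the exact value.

600

Entry 2 ↔ basis t, so (Xᵀv)_{2} = Σᵢ (t)·vᵢ = (0)·(-3) + (3)·(-3) + (4)·(1) + (5)·(6) + (6)·(17) + (7)·(23) + (8)·(39) = 600.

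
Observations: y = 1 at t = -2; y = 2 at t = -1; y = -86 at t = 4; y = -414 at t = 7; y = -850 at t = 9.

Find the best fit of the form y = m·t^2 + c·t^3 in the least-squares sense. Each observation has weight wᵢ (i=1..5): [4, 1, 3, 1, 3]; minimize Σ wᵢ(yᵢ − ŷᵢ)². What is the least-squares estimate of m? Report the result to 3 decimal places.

With design matrix A, AᵀWA = [[22917, 196897]; [196897, 1724517]] and AᵀWy = [-230946, -2017498]ᵀ.
det = 22917·1724517 − 196897² = 752327480.
m = ((-230946)·1724517 − 196897·(-2017498))/752327480 = -128874922/94040935; c = (22917·(-2017498) − 196897·(-230946))/752327480 = -95303388/94040935.

m = -1.370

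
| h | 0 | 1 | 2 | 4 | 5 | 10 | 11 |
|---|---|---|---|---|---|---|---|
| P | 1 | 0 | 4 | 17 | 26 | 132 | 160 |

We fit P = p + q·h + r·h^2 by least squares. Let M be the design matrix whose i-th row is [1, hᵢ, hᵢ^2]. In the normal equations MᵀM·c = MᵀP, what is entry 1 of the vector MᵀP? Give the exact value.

340

Entry 1 ↔ basis 1, so (MᵀP)_{1} = Σᵢ Pᵢ = (1)·(1) + (1)·(0) + (1)·(4) + (1)·(17) + (1)·(26) + (1)·(132) + (1)·(160) = 340.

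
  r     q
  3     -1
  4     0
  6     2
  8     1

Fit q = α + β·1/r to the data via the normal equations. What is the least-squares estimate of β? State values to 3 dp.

AᵀA·[α, β]ᵀ = Aᵀq reads: 4·α + (7/8)·β = 2;  (7/8)·α + (125/576)·β = 1/8.
(Σ1 = 4, Σ1/r = 7/8, Σ1/r·1/r = 125/576, Σq = 2, Σ1/r·q = 1/8.)
Δ = 4·(125/576) − (7/8)² = 59/576.
α = (2·(125/576) − (7/8)·(1/8))/(59/576) = 187/59; β = (4·(1/8) − (7/8)·2)/(59/576) = -720/59.

β = -12.203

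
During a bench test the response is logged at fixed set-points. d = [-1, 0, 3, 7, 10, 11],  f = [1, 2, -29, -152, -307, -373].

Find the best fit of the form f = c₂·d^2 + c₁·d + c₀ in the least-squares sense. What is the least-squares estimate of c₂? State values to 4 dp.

Setting ∂/∂c₂ … = 0 gives: 27124·c₂ + 2700·c₁ + 280·c₀ = -83541;  2700·c₂ + 280·c₁ + 30·c₀ = -8325;  280·c₂ + 30·c₁ + 6·c₀ = -858.
(Σd^2·d^2 = 27124, Σd^2·d = 2700, Σd^2 = 280, Σd·d = 280, Σd = 30, Σ1 = 6, Σd^2·f = -83541, Σd·f = -8325, Σf = -858.)
Inverting the 3×3 Gram matrix, [c₂, c₁, c₀]ᵀ = [-9453/3172, -981/793, 1791/793]ᵀ.

c₂ = -2.9801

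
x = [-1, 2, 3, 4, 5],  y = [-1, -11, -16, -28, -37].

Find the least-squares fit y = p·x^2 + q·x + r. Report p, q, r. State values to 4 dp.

p = -0.9751, q = -2.1787, r = -2.2088

Compute the Gram sums: Σx^2·x^2 = 979, Σx^2·x = 223, Σx^2 = 55, Σx·x = 55, Σx = 13, Σ1 = 5.
And Σx^2·y = -1562, Σx·y = -366, Σy = -93.
Inverting the 3×3 Gram matrix, [p, q, r]ᵀ = [-3727/3822, -8327/3822, -201/91]ᵀ.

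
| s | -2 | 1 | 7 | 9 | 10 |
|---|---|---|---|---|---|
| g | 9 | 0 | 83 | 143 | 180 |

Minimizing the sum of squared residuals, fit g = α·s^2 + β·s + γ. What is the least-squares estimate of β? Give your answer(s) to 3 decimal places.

β = -1.551

With design matrix M, MᵀM = [[18979, 2065, 235]; [2065, 235, 25]; [235, 25, 5]] and Mᵀg = [33686, 3650, 415]ᵀ.
Solving the 3×3 system (Gaussian elimination) gives α = 659/336, β = -521/336, γ = -10/7.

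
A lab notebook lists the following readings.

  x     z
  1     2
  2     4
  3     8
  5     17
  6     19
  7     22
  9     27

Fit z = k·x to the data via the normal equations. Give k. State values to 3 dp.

k = 3.073

The normal system MᵀM·[k]ᵀ = Mᵀz is [[205]]·[k]ᵀ = [630]ᵀ.
Hence k = 630 / 205 ≈ 3.07317.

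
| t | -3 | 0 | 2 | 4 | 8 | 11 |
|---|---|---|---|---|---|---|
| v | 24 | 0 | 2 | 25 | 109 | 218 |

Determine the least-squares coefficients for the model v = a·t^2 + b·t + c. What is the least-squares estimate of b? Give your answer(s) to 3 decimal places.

From the data, Σt^2·t^2 = 19090, Σt^2·t = 1888, Σt^2 = 214, Σt·t = 214, Σt = 22, Σ1 = 6.
And Σt^2·v = 33978, Σt·v = 3302, Σv = 378.
So XᵀX·[a, b, c]ᵀ = Xᵀv: [[19090, 1888, 214]; [1888, 214, 22]; [214, 22, 6]]·[a, b, c]ᵀ = [33978, 3302, 378]ᵀ.
Inverting the 3×3 Gram matrix, [a, b, c]ᵀ = [92822/46545, -496252/232725, -23997/77575]ᵀ.

b = -2.132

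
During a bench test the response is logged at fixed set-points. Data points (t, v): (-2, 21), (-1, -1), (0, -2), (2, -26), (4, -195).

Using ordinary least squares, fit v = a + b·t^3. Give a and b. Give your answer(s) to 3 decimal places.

Normal-equation sums: Σ1 = 5, Σt^3 = 63, Σt^3·t^3 = 4225.
Right-hand side: Σv = -203, Σt^3·v = -12855.
So AᵀA·[a, b]ᵀ = Aᵀv: [[5, 63]; [63, 4225]]·[a, b]ᵀ = [-203, -12855]ᵀ.
Δ = 5·4225 − 63² = 17156.
a = ((-203)·4225 − 63·(-12855))/17156 = -23905/8578; b = (5·(-12855) − 63·(-203))/17156 = -25743/8578.

a = -2.787, b = -3.001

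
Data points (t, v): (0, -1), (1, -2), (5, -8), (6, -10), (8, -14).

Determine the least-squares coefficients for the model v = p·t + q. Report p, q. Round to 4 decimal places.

p = -1.6087, q = -0.5652

Setting ∂/∂p … = 0 gives: 126·p + 20·q = -214;  20·p + 5·q = -35.
det = 126·5 − 20² = 230.
p = ((-214)·5 − 20·(-35))/230 = -37/23; q = (126·(-35) − 20·(-214))/230 = -13/23.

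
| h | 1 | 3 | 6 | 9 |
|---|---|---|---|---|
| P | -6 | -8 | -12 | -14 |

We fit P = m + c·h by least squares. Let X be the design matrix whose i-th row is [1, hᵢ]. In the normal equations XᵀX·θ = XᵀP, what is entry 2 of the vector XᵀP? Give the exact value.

-228

Entry 2 ↔ basis h, so (XᵀP)_{2} = Σᵢ (h)·Pᵢ = (1)·(-6) + (3)·(-8) + (6)·(-12) + (9)·(-14) = -228.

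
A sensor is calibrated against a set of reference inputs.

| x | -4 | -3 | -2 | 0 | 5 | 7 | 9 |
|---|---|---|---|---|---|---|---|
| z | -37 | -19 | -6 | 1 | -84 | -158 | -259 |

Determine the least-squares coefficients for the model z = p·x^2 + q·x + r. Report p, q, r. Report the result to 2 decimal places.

The normal system MᵀM·[p, q, r]ᵀ = Mᵀz is [[9940, 1098, 184]; [1098, 184, 12]; [184, 12, 7]]·[p, q, r]ᵀ = [-31608, -3640, -562]ᵀ.
Solving the 3×3 system (Gaussian elimination) gives p = -104488/35259, q = -282780/129283, r = 527522/387849.

p = -2.96, q = -2.19, r = 1.36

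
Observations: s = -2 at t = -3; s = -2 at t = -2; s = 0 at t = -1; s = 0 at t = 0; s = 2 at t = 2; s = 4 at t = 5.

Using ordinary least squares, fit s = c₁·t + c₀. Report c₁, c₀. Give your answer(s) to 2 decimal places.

Setting ∂/∂c₁ … = 0 gives: 43·c₁ + 1·c₀ = 34;  1·c₁ + 6·c₀ = 2.
(Σt·t = 43, Σt = 1, Σ1 = 6, Σt·s = 34, Σs = 2.)
Δ = 43·6 − 1² = 257.
c₁ = (34·6 − 1·2)/257 = 202/257; c₀ = (43·2 − 1·34)/257 = 52/257.

c₁ = 0.79, c₀ = 0.20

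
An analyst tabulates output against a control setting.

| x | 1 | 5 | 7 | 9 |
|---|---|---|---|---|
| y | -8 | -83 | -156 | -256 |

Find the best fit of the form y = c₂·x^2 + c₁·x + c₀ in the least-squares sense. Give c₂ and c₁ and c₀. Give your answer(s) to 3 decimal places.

c₂ = -3.091, c₁ = -0.045, c₀ = -4.955

Forming MᵀM = [[9588, 1198, 156]; [1198, 156, 22]; [156, 22, 4]] and Mᵀy = [-30463, -3819, -503]ᵀ gives MᵀM·[c₂, c₁, c₀]ᵀ = Mᵀy.
Row-reducing yields c₂ = -34/11, c₁ = -1/22, c₀ = -109/22.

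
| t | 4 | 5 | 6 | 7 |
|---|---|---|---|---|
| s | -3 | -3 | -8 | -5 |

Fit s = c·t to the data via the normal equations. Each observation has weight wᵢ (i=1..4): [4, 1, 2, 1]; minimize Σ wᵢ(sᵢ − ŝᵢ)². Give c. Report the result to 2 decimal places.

Compute the Gram sums: Σwᵢ·t·t = 210.
For MᵀWs: Σwᵢ·t·s = -194.
c = (-194)/210 = -0.92381.

c = -0.92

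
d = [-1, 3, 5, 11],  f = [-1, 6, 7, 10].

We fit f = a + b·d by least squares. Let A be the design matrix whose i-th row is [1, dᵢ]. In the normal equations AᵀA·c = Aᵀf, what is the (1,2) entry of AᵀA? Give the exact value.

Row 1 ↔ basis 1, column 2 ↔ basis d, so (AᵀA)_{1,2} = Σᵢ d = (1)·(-1) + (1)·(3) + (1)·(5) + (1)·(11) = 18.

18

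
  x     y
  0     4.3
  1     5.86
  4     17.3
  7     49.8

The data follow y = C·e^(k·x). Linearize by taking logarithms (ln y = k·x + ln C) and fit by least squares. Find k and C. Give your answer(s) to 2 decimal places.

k = 0.35, C = 4.22

Let Y = ln y. Fitting Y = k·x + ln C by least squares:
Sums: Σx = 12.0000, Σ(x)² = 66.0000, Σln y = 9.9855, Σx·ln y = 40.5271.
Normal system: [[66.0000, 12.0000]; [12.0000, 4]]·[k, ln C]ᵀ = [40.5271, 9.9855]ᵀ.
Δ = 66.0000·4 − (12.0000)² = 120.0000; k = (40.5271·4 − 12.0000·9.9855)/120.0000 = 0.35235, ln C = (66.0000·9.9855 − 12.0000·40.5271)/120.0000 = 1.43931, so C = exp(1.43931) = 4.21778.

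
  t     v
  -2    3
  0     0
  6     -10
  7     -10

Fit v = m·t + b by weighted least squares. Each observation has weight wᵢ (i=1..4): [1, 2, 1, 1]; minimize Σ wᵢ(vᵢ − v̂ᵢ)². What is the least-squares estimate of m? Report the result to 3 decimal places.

m = -1.522

From the data, Σwᵢ·t·t = 89, Σwᵢ·t = 11, Σwᵢ·1 = 5.
And Σwᵢ·t·v = -136, Σwᵢ·v = -17.
So XᵀWX·[m, b]ᵀ = XᵀWv: [[89, 11]; [11, 5]]·[m, b]ᵀ = [-136, -17]ᵀ.
Determinant 89·5 − 11² = 324.
m = ((-136)·5 − 11·(-17))/324 = -493/324; b = (89·(-17) − 11·(-136))/324 = -17/324.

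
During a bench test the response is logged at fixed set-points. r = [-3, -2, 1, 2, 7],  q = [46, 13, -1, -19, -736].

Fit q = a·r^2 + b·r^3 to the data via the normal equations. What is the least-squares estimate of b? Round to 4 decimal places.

b = -2.0181

The normal system AᵀA·[a, b]ᵀ = Aᵀq is [[2515, 16565]; [16565, 118507]]·[a, b]ᵀ = [-35675, -253947]ᵀ.
Eliminating b: 118507·(row 1) − 16565·(row 2) gives 23645880·a = 118507·(-35675) − 16565·(-253947) = -21105170, so a = -2110517/2364588.
Then b = ((-253947) − 16565·(-2110517/2364588))/118507 = -4772033/2364588.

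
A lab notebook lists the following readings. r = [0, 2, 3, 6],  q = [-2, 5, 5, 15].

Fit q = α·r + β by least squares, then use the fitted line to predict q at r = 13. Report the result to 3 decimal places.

q̂ = 34.040

Normal-equation sums: Σr·r = 49, Σr = 11, Σ1 = 4.
And Σr·q = 115, Σq = 23.
Δ = 49·4 − 11² = 75.
α = (115·4 − 11·23)/75 = 69/25; β = (49·23 − 11·115)/75 = -46/25.
At r = 13: q̂ = (69/25)·(13) + (-46/25)·(1) = 851/25.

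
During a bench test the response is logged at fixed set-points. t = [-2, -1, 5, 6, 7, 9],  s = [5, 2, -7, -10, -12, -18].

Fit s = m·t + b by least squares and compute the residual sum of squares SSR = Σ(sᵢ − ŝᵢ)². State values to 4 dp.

Setting ∂/∂m … = 0 gives: 196·m + 24·b = -353;  24·m + 6·b = -40.
Eliminating b: 6·(row 1) − 24·(row 2) gives 600·m = 6·(-353) − 24·(-40) = -1158, so m = -193/100.
Then b = ((-40) − 24·(-193/100))/6 = 79/75.
Residuals: 13/150, -59/60, 479/300, 79/150, 137/300, -101/60; SSR = 2053/300.

SSR = 6.8433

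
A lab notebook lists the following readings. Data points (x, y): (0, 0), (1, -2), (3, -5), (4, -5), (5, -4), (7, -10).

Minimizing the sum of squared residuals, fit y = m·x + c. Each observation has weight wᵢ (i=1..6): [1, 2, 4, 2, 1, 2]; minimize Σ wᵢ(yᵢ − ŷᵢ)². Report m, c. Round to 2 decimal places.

Normal-equation sums: Σwᵢ·x·x = 193, Σwᵢ·x = 41, Σwᵢ·1 = 12.
Moment sums: Σwᵢ·x·y = -264, Σwᵢ·y = -58.
Normal equations: [[193, 41]; [41, 12]]·[m, c]ᵀ = [-264, -58]ᵀ.
Determinant 193·12 − 41² = 635.
m = ((-264)·12 − 41·(-58))/635 = -158/127; c = (193·(-58) − 41·(-264))/635 = -74/127.

m = -1.24, c = -0.58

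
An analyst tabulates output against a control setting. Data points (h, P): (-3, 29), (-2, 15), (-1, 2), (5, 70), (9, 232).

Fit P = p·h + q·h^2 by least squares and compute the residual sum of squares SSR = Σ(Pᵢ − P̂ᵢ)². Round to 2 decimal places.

With design matrix A, AᵀA = [[120, 818]; [818, 7284]] and AᵀP = [2319, 20865]ᵀ.
Eliminating q: 7284·(row 1) − 818·(row 2) gives 204956·p = 7284·2319 − 818·20865 = -175974, so p = -87987/102478.
Then q = (20865 − 818·(-87987/102478))/7284 = 303429/102478.
Residuals: -11480/51239, 73740/51239, -93230/51239, 13835/51239, -5485/51239; SSR = 282650/51239.

SSR = 5.52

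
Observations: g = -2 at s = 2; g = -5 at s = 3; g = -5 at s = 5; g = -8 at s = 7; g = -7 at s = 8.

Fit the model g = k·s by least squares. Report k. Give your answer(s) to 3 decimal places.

k = -1.033

Normal-equation sums: Σs·s = 151.
And Σs·g = -156.
XᵀX·[k]ᵀ = Xᵀg becomes [[151]]·[k]ᵀ = [-156]ᵀ.
Hence k = -156 / 151 ≈ -1.03311.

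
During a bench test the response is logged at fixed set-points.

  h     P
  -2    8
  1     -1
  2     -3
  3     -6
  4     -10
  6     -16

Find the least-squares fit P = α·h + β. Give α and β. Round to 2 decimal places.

α = -2.99, β = 2.31

AᵀA·[α, β]ᵀ = AᵀP reads: 70·α + 14·β = -177;  14·α + 6·β = -28.
Determinant 70·6 − 14² = 224.
α = ((-177)·6 − 14·(-28))/224 = -335/112; β = (70·(-28) − 14·(-177))/224 = 37/16.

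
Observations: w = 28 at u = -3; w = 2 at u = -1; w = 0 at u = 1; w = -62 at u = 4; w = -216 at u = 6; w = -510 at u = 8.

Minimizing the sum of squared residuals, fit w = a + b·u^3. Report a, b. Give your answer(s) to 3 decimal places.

Normal-equation sums: Σ1 = 6, Σu^3 = 765, Σu^3·u^3 = 313627.
Moment sums: Σw = -758, Σu^3·w = -312502.
AᵀA·[a, b]ᵀ = Aᵀw becomes [[6, 765]; [765, 313627]]·[a, b]ᵀ = [-758, -312502]ᵀ.
det = 6·313627 − 765² = 1296537.
a = ((-758)·313627 − 765·(-312502))/1296537 = 1334764/1296537; b = (6·(-312502) − 765·(-758))/1296537 = -431714/432179.

a = 1.029, b = -0.999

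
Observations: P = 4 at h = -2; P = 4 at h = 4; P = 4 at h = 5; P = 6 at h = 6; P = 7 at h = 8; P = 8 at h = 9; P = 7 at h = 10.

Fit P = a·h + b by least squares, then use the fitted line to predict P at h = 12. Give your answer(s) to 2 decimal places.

Sums needed: Σh·h = 326, Σh = 40, Σ1 = 7.
For MᵀP: Σh·P = 262, ΣP = 40.
Determinant 326·7 − 40² = 682.
a = (262·7 − 40·40)/682 = 117/341; b = (326·40 − 40·262)/682 = 1280/341.
At h = 12: P̂ = (117/341)·(12) + (1280/341)·(1) = 244/31.

P̂ = 7.87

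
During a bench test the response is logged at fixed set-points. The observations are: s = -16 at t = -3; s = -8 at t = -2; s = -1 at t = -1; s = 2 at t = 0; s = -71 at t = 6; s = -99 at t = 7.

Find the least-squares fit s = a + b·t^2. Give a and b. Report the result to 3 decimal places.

The normal equations are: 6·a + 99·b = -193;  99·a + 3795·b = -7584.
Eliminating b: 3795·(row 1) − 99·(row 2) gives 12969·a = 3795·(-193) − 99·(-7584) = 18381, so a = 557/393.
Then b = ((-7584) − 99·(557/393))/3795 = -2933/1441.

a = 1.417, b = -2.035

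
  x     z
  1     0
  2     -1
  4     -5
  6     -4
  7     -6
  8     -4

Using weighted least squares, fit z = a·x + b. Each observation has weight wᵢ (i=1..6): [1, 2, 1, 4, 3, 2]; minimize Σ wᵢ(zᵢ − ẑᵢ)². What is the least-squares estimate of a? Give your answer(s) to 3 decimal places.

With design matrix A, AᵀWA = [[444, 70]; [70, 13]] and AᵀWz = [-310, -49]ᵀ.
Eliminating b: 13·(row 1) − 70·(row 2) gives 872·a = 13·(-310) − 70·(-49) = -600, so a = -75/109.
Then b = ((-49) − 70·(-75/109))/13 = -7/109.

a = -0.688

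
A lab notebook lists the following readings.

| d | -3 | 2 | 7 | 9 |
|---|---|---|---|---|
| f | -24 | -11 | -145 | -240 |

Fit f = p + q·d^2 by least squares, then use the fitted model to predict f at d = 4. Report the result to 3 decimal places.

Setting ∂/∂p … = 0 gives: 4·p + 143·q = -420;  143·p + 9059·q = -26805.
Determinant 4·9059 − 143² = 15787.
p = ((-420)·9059 − 143·(-26805))/15787 = 28335/15787; q = (4·(-26805) − 143·(-420))/15787 = -47160/15787.
At d = 4: f̂ = (28335/15787)·(1) + (-47160/15787)·(16) = -726225/15787.

f̂ = -46.001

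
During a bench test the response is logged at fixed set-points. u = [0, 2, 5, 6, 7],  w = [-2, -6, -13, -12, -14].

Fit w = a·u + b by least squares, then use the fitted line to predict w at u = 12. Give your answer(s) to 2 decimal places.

From the data, Σu·u = 114, Σu = 20, Σ1 = 5.
And Σu·w = -247, Σw = -47.
Normal equations: [[114, 20]; [20, 5]]·[a, b]ᵀ = [-247, -47]ᵀ.
Eliminating b: 5·(row 1) − 20·(row 2) gives 170·a = 5·(-247) − 20·(-47) = -295, so a = -59/34.
Then b = ((-47) − 20·(-59/34))/5 = -209/85.
At u = 12: ŵ = (-59/34)·(12) + (-209/85)·(1) = -1979/85.

ŵ = -23.28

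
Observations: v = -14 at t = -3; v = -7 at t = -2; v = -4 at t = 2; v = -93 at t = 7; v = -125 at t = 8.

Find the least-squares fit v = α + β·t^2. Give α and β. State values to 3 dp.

α = 2.989, β = -1.984

Normal-equation sums: Σ1 = 5, Σt^2 = 130, Σt^2·t^2 = 6610.
Right-hand side: Σv = -243, Σt^2·v = -12727.
Normal equations: [[5, 130]; [130, 6610]]·[α, β]ᵀ = [-243, -12727]ᵀ.
det = 5·6610 − 130² = 16150.
α = ((-243)·6610 − 130·(-12727))/16150 = 284/95; β = (5·(-12727) − 130·(-243))/16150 = -377/190.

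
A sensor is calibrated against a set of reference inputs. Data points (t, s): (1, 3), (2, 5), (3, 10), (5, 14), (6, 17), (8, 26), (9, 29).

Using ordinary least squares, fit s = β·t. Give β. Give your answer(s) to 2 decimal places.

β = 3.11

MᵀM·[β]ᵀ = Mᵀs reads: 220·β = 684.
Hence β = 684 / 220 ≈ 3.10909.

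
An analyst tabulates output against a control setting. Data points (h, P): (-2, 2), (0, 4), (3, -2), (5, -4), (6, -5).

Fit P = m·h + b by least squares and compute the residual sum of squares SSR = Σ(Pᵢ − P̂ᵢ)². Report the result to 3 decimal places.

AᵀA·[m, b]ᵀ = AᵀP reads: 74·m + 12·b = -60;  12·m + 5·b = -5.
Determinant 74·5 − 12² = 226.
m = ((-60)·5 − 12·(-5))/226 = -120/113; b = (74·(-5) − 12·(-60))/226 = 175/113.
Residuals: -189/113, 277/113, -41/113, -27/113, -20/113; SSR = 1020/113.

SSR = 9.027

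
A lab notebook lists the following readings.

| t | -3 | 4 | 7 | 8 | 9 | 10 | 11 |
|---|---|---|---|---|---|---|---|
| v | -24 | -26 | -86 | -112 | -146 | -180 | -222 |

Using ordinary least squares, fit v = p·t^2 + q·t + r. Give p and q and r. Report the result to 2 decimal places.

Normal-equation sums: Σt^2·t^2 = 38036, Σt^2·t = 3952, Σt^2 = 440, Σt·t = 440, Σt = 46, Σ1 = 7.
For Aᵀv: Σt^2·v = -68702, Σt·v = -7086, Σv = -796.
AᵀA·[p, q, r]ᵀ = Aᵀv becomes [[38036, 3952, 440]; [3952, 440, 46]; [440, 46, 7]]·[p, q, r]ᵀ = [-68702, -7086, -796]ᵀ.
Row-reducing yields p = -527887/266442, q = 476159/266442, r = -40973/44407.

p = -1.98, q = 1.79, r = -0.92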